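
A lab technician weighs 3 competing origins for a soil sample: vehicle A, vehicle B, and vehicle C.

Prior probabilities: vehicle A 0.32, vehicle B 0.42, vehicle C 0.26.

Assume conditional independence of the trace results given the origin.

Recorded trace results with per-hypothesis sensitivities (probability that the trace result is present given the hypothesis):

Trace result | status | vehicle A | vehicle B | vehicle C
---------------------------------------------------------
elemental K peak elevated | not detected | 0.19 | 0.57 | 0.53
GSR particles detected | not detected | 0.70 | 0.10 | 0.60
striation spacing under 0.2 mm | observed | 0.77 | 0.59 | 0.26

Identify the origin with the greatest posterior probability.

For each hypothesis, the unnormalized posterior weight is prior × product of the trace result likelihoods (using 1 − P(present | H) for each absent trace result):
  vehicle A: 0.32 × (1 − 0.19) × (1 − 0.70) × 0.77 = 0.059875
  vehicle B: 0.42 × (1 − 0.57) × (1 − 0.10) × 0.59 = 0.095899
  vehicle C: 0.26 × (1 − 0.53) × (1 − 0.60) × 0.26 = 0.012709
The unnormalized weights sum to 0.16848.
P(vehicle A | evidence) ≈ 0.059875 / 0.16848 ≈ 0.355
P(vehicle B | evidence) ≈ 0.095899 / 0.16848 ≈ 0.569
P(vehicle C | evidence) ≈ 0.012709 / 0.16848 ≈ 0.075
The largest is 0.569, so vehicle B is most probable.

vehicle B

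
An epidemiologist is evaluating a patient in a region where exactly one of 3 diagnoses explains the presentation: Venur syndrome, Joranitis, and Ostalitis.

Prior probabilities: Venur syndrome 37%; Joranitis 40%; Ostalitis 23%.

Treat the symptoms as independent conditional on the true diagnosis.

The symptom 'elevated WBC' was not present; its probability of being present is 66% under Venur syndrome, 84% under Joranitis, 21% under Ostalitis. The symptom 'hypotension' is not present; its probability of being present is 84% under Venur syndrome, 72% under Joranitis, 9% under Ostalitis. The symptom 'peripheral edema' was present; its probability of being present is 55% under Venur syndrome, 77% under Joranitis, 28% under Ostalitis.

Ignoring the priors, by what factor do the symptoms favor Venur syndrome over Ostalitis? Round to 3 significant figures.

Joint likelihood of the symptom pattern under each hypothesis (using 1 − P(present | H) for each absent symptom):
  Venur syndrome: (1 − 0.66) × (1 − 0.84) × 0.55 = 0.02992
  Ostalitis: (1 − 0.21) × (1 − 0.09) × 0.28 = 0.20129
Bayes factor = 0.02992 / 0.20129 ≈ 0.149

0.149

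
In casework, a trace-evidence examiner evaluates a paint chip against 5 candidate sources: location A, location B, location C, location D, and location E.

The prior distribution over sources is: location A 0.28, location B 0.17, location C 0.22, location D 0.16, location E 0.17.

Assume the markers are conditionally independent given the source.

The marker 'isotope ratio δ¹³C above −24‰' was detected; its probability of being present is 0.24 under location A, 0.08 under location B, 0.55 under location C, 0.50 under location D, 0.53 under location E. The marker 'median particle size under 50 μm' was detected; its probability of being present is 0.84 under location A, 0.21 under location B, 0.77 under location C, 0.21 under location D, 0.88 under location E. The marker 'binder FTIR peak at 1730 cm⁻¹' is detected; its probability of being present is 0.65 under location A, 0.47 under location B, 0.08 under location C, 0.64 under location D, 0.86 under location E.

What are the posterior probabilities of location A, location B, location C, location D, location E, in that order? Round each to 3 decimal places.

By Bayes' rule with conditional independence, the unnormalized weight for each hypothesis is prior × ∏ likelihoods:
  location A: 0.28 × 0.24 × 0.84 × 0.65 = 0.036691
  location B: 0.17 × 0.08 × 0.21 × 0.47 = 0.0013423
  location C: 0.22 × 0.55 × 0.77 × 0.08 = 0.0074536
  location D: 0.16 × 0.50 × 0.21 × 0.64 = 0.010752
  location E: 0.17 × 0.53 × 0.88 × 0.86 = 0.068188
The unnormalized weights sum to 0.12443.
P(location A | evidence) = 0.036691 / 0.12443 ≈ 0.295
P(location B | evidence) = 0.0013423 / 0.12443 ≈ 0.011
P(location C | evidence) = 0.0074536 / 0.12443 ≈ 0.060
P(location D | evidence) = 0.010752 / 0.12443 ≈ 0.086
P(location E | evidence) = 0.068188 / 0.12443 ≈ 0.548

0.295, 0.011, 0.060, 0.086, 0.548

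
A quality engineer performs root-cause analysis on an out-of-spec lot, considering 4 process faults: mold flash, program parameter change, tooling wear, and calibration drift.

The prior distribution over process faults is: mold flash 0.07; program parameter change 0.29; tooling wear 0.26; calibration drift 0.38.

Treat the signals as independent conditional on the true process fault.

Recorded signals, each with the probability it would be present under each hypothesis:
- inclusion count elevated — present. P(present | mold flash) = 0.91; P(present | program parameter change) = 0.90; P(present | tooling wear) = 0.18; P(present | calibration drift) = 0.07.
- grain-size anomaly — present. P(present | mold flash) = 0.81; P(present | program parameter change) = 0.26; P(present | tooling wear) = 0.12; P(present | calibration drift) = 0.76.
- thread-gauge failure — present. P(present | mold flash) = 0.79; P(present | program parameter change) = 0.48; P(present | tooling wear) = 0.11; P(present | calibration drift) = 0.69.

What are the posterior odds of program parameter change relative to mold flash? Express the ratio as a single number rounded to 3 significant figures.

Unnormalized posterior weight (prior times the signal likelihoods) for each of the two hypotheses:
  program parameter change: 0.29 × 0.90 × 0.26 × 0.48 = 0.032573
  mold flash: 0.07 × 0.91 × 0.81 × 0.79 = 0.040762
Posterior odds = 0.032573 / 0.040762 ≈ 0.799.

0.799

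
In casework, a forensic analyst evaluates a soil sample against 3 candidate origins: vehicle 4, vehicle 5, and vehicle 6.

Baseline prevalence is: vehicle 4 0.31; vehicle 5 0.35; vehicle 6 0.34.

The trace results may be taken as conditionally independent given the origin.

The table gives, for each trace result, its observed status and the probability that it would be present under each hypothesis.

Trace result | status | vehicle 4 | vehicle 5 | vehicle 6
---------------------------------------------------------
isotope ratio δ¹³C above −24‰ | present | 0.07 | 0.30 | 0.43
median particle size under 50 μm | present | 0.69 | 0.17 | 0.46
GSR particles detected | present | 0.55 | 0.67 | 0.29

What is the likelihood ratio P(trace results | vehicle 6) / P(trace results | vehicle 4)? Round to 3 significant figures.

2.16

Joint likelihood of the trace result pattern under each hypothesis:
  vehicle 6: 0.43 × 0.46 × 0.29 = 0.057362
  vehicle 4: 0.07 × 0.69 × 0.55 = 0.026565
Bayes factor = 0.057362 / 0.026565 ≈ 2.16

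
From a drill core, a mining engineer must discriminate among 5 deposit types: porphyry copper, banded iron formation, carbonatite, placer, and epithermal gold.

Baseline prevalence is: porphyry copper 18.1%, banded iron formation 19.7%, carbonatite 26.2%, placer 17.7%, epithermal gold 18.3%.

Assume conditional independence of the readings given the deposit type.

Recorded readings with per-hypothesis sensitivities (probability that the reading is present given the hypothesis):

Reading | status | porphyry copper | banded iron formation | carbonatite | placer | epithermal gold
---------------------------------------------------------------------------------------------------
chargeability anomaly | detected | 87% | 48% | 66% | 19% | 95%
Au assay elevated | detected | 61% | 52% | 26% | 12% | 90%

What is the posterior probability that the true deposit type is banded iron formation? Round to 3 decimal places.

For each hypothesis, the unnormalized posterior weight is prior × product of the reading likelihoods:
  porphyry copper: 0.181 × 0.87 × 0.61 = 0.096057
  banded iron formation: 0.197 × 0.48 × 0.52 = 0.049171
  carbonatite: 0.262 × 0.66 × 0.26 = 0.044959
  placer: 0.177 × 0.19 × 0.12 = 0.0040356
  epithermal gold: 0.183 × 0.95 × 0.90 = 0.15646
Normalizing constant Z = 0.096057 + 0.049171 + 0.044959 + 0.0040356 + 0.15646 = 0.35069.
P(banded iron formation | evidence) = 0.049171 / 0.35069 ≈ 0.140.

0.140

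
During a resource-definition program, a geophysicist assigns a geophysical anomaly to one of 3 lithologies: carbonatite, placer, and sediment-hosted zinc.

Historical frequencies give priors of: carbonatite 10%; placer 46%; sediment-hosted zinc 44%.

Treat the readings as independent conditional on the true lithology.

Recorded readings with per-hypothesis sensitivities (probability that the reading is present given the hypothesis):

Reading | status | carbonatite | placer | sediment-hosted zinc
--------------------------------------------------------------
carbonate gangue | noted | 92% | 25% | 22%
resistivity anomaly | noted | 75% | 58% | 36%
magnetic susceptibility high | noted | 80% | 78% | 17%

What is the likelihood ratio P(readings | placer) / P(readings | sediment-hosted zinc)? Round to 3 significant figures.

8.40

Joint likelihood of the reading pattern under each hypothesis:
  placer: 0.25 × 0.58 × 0.78 = 0.1131
  sediment-hosted zinc: 0.22 × 0.36 × 0.17 = 0.013464
Bayes factor = 0.1131 / 0.013464 ≈ 8.40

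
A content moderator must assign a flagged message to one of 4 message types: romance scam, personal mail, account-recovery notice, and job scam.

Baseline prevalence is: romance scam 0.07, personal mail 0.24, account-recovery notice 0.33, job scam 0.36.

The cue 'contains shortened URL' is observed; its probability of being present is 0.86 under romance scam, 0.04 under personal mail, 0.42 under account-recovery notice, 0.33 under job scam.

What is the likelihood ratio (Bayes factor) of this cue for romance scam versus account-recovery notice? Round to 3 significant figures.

2.05

Likelihood of this cue under each hypothesis:
  romance scam: 0.86
  account-recovery notice: 0.42
Bayes factor = 0.86 / 0.42 ≈ 2.05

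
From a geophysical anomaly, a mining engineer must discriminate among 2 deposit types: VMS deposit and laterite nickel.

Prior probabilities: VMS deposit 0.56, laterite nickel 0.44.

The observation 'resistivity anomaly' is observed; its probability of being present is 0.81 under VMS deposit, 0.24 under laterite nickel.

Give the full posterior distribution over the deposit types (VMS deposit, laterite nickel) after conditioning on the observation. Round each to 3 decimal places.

Multiply each prior by the likelihood of the observation:
  VMS deposit: 0.56 × 0.81 = 0.4536
  laterite nickel: 0.44 × 0.24 = 0.1056
The unnormalized weights sum to 0.5592.
P(VMS deposit | evidence) = 0.4536 / 0.5592 ≈ 0.811
P(laterite nickel | evidence) = 0.1056 / 0.5592 ≈ 0.189

0.811, 0.189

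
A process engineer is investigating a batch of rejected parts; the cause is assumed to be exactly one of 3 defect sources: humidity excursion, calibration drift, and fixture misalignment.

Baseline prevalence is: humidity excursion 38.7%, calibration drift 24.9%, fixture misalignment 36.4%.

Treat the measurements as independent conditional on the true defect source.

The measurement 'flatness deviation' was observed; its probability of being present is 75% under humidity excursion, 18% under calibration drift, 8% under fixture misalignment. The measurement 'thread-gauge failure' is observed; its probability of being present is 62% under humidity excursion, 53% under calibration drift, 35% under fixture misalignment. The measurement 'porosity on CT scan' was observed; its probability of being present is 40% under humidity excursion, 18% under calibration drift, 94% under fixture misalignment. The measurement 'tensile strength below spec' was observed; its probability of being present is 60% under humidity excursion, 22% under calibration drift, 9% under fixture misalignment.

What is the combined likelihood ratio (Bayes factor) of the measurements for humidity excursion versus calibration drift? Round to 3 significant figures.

Take the product of per-measurement likelihoods under each hypothesis, then divide.
  humidity excursion: 0.75 × 0.62 × 0.40 × 0.60 = 0.1116
  calibration drift: 0.18 × 0.53 × 0.18 × 0.22 = 0.0037778
Bayes factor = 0.1116 / 0.0037778 ≈ 29.5

29.5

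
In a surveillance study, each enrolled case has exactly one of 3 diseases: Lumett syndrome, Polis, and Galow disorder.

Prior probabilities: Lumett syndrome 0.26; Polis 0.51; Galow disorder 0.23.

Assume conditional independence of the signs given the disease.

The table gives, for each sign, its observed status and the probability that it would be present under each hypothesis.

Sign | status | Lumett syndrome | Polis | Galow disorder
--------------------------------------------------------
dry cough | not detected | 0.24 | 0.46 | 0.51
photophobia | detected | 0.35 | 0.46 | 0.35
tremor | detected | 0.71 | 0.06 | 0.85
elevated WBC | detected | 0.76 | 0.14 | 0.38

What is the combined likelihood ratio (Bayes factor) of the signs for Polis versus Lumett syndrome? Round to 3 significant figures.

0.0145

Take the product of per-sign likelihoods under each hypothesis (using 1 − P(present | H) for each absent sign), then divide.
  Polis: (1 − 0.46) × 0.46 × 0.06 × 0.14 = 0.0020866
  Lumett syndrome: (1 − 0.24) × 0.35 × 0.71 × 0.76 = 0.14353
Bayes factor = 0.0020866 / 0.14353 ≈ 0.0145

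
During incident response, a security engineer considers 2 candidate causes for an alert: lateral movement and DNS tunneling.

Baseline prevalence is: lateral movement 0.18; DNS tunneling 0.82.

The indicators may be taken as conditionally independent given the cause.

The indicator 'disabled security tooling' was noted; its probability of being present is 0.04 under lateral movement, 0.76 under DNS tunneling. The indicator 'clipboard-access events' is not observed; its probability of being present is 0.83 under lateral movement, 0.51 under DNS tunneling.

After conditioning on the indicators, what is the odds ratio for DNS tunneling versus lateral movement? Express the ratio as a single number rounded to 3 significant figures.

Posterior odds equal prior odds times the likelihood ratio; only the two competing hypotheses matter (using 1 − P(present | H) for each absent indicator).
  DNS tunneling: 0.82 × 0.76 × (1 − 0.51) = 0.30537
  lateral movement: 0.18 × 0.04 × (1 − 0.83) = 0.001224
Posterior odds = 0.30537 / 0.001224 ≈ 249.

249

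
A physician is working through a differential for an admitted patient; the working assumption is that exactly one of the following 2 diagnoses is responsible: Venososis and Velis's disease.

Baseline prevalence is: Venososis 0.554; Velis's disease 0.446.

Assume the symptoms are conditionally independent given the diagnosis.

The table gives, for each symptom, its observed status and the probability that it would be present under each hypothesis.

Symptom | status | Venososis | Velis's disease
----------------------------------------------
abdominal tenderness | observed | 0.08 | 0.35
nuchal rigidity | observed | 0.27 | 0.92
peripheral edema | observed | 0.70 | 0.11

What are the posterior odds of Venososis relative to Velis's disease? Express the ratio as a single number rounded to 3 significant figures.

Unnormalized posterior weight (prior times the symptom likelihoods) for each of the two hypotheses:
  Venososis: 0.554 × 0.08 × 0.27 × 0.70 = 0.0083765
  Velis's disease: 0.446 × 0.35 × 0.92 × 0.11 = 0.015797
Posterior odds = 0.0083765 / 0.015797 ≈ 0.530.

0.530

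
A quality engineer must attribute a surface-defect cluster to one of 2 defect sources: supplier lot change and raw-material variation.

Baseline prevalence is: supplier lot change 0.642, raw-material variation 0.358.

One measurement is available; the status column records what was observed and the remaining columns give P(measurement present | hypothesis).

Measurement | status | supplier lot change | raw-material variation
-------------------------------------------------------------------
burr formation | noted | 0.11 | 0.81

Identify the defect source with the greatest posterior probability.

Multiply each prior by the likelihood of the measurement:
  supplier lot change: 0.642 × 0.11 = 0.07062
  raw-material variation: 0.358 × 0.81 = 0.28998
Marginal likelihood of the evidence = 0.3606.
P(supplier lot change | evidence) ≈ 0.07062 / 0.3606 ≈ 0.196
P(raw-material variation | evidence) ≈ 0.28998 / 0.3606 ≈ 0.804
The largest is 0.804, so raw-material variation is most probable.

raw-material variation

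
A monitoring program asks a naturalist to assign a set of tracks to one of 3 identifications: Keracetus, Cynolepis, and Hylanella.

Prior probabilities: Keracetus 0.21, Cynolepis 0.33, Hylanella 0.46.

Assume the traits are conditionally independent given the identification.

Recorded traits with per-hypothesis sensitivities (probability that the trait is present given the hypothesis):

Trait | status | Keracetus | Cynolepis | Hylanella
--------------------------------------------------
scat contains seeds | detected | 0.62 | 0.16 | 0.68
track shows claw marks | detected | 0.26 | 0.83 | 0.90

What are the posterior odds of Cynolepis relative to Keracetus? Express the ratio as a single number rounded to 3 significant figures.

The normalizing constant cancels in an odds ratio, so compute prior × likelihood for the two hypotheses only:
  Cynolepis: 0.33 × 0.16 × 0.83 = 0.043824
  Keracetus: 0.21 × 0.62 × 0.26 = 0.033852
Posterior odds = 0.043824 / 0.033852 ≈ 1.29.

1.29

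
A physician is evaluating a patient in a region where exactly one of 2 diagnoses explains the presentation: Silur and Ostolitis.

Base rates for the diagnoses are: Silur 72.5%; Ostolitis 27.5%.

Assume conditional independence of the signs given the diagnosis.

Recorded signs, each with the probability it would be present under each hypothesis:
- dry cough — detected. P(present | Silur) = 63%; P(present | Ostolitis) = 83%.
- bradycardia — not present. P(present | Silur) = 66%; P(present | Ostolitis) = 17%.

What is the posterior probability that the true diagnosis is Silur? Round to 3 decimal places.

0.450

By Bayes' rule with conditional independence, the unnormalized weight for each hypothesis is prior × ∏ likelihoods (using 1 − P(present | H) for each absent sign):
  Silur: 0.725 × 0.63 × (1 − 0.66) = 0.15529
  Ostolitis: 0.275 × 0.83 × (1 − 0.17) = 0.18945
Marginal likelihood of the evidence = 0.34474.
P(Silur | evidence) = 0.15529 / 0.34474 ≈ 0.450.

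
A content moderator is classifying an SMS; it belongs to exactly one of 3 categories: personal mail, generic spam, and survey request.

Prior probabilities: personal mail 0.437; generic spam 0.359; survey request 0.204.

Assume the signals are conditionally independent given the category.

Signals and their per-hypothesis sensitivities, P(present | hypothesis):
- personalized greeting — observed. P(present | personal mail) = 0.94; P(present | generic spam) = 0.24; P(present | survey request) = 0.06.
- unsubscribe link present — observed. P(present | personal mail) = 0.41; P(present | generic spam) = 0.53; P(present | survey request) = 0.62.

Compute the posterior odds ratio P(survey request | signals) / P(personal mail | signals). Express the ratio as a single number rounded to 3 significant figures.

Unnormalized posterior weight (prior times the signal likelihoods) for each of the two hypotheses:
  survey request: 0.204 × 0.06 × 0.62 = 0.0075888
  personal mail: 0.437 × 0.94 × 0.41 = 0.16842
Posterior odds = 0.0075888 / 0.16842 ≈ 0.0451.

0.0451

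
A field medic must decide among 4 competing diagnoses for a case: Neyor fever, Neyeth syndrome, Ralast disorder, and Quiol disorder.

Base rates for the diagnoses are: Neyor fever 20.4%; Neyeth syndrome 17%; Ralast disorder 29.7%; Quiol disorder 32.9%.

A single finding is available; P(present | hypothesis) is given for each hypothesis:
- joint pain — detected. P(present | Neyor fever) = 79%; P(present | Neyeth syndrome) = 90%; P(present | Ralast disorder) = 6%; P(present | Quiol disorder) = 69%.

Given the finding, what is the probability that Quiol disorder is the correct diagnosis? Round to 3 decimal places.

Multiply each prior by the likelihood of the finding:
  Neyor fever: 0.204 × 0.79 = 0.16116
  Neyeth syndrome: 0.170 × 0.90 = 0.153
  Ralast disorder: 0.297 × 0.06 = 0.01782
  Quiol disorder: 0.329 × 0.69 = 0.22701
The unnormalized weights sum to 0.55899.
P(Quiol disorder | evidence) = 0.22701 / 0.55899 ≈ 0.406.

0.406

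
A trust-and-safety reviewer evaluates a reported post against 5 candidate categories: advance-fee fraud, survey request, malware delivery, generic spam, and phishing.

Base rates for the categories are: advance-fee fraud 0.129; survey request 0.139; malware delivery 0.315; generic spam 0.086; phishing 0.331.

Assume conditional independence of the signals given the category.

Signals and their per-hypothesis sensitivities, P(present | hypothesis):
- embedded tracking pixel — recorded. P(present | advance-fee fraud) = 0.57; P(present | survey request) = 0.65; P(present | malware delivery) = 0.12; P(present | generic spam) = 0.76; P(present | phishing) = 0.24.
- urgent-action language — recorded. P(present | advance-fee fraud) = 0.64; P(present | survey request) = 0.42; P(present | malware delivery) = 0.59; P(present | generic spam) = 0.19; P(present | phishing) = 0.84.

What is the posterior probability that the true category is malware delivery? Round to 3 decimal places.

Multiply each prior by the joint likelihood of the signal pattern:
  advance-fee fraud: 0.129 × 0.57 × 0.64 = 0.047059
  survey request: 0.139 × 0.65 × 0.42 = 0.037947
  malware delivery: 0.315 × 0.12 × 0.59 = 0.022302
  generic spam: 0.086 × 0.76 × 0.19 = 0.012418
  phishing: 0.331 × 0.24 × 0.84 = 0.06673
Normalizing constant Z = 0.047059 + 0.037947 + 0.022302 + 0.012418 + 0.06673 = 0.18646.
P(malware delivery | evidence) = 0.022302 / 0.18646 ≈ 0.120.

0.120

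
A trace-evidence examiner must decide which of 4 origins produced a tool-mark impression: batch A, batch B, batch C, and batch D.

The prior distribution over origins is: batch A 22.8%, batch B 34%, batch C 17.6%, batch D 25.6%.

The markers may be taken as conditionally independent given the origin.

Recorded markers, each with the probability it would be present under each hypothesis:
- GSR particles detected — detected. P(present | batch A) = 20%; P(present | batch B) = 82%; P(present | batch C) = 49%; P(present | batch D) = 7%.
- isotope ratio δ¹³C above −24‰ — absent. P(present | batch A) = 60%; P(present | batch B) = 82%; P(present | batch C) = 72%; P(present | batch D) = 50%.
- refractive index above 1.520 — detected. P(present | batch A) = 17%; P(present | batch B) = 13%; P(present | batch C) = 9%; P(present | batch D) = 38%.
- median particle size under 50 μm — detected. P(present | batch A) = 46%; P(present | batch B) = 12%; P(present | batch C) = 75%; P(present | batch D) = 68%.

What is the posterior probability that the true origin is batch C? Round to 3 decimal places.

0.265

By Bayes' rule with conditional independence, the unnormalized weight for each hypothesis is prior × ∏ likelihoods (using 1 − P(present | H) for each absent marker):
  batch A: 0.228 × 0.20 × (1 − 0.60) × 0.17 × 0.46 = 0.0014264
  batch B: 0.340 × 0.82 × (1 − 0.82) × 0.13 × 0.12 = 0.00078287
  batch C: 0.176 × 0.49 × (1 − 0.72) × 0.09 × 0.75 = 0.0016299
  batch D: 0.256 × 0.07 × (1 − 0.50) × 0.38 × 0.68 = 0.0023153
Marginal likelihood of the evidence = 0.0061544.
P(batch C | evidence) = 0.0016299 / 0.0061544 ≈ 0.265.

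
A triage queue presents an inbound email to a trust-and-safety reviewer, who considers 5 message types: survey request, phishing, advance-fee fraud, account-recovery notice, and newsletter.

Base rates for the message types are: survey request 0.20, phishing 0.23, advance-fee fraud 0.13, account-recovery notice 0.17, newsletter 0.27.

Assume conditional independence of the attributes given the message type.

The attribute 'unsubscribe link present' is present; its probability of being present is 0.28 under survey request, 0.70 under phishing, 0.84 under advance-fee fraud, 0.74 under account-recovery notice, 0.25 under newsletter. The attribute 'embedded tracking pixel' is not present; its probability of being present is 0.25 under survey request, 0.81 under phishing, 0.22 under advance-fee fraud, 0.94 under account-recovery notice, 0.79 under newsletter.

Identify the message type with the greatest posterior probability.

For each hypothesis, the unnormalized posterior weight is prior × product of the attribute likelihoods (using 1 − P(present | H) for each absent attribute):
  survey request: 0.20 × 0.28 × (1 − 0.25) = 0.042
  phishing: 0.23 × 0.70 × (1 − 0.81) = 0.03059
  advance-fee fraud: 0.13 × 0.84 × (1 − 0.22) = 0.085176
  account-recovery notice: 0.17 × 0.74 × (1 − 0.94) = 0.007548
  newsletter: 0.27 × 0.25 × (1 − 0.79) = 0.014175
The unnormalized weights sum to 0.17949.
P(survey request | evidence) ≈ 0.042 / 0.17949 ≈ 0.234
P(phishing | evidence) ≈ 0.03059 / 0.17949 ≈ 0.170
P(advance-fee fraud | evidence) ≈ 0.085176 / 0.17949 ≈ 0.475
P(account-recovery notice | evidence) ≈ 0.007548 / 0.17949 ≈ 0.042
P(newsletter | evidence) ≈ 0.014175 / 0.17949 ≈ 0.079
The largest is 0.475, so advance-fee fraud is most probable.

advance-fee fraud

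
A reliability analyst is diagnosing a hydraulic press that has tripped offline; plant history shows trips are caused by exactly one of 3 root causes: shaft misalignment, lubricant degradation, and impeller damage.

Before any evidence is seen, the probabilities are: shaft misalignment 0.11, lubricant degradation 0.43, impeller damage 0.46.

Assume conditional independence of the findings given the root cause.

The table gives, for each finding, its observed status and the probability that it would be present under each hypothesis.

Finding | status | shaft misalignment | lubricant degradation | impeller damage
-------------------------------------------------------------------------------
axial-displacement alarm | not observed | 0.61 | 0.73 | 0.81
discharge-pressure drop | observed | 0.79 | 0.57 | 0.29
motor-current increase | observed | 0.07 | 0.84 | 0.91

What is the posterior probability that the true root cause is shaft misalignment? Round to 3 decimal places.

Multiply each prior by the joint likelihood of the evidence pattern (using 1 − P(present | H) for each absent finding):
  shaft misalignment: 0.11 × (1 − 0.61) × 0.79 × 0.07 = 0.0023724
  lubricant degradation: 0.43 × (1 − 0.73) × 0.57 × 0.84 = 0.055589
  impeller damage: 0.46 × (1 − 0.81) × 0.29 × 0.91 = 0.023065
The unnormalized weights sum to 0.081026.
P(shaft misalignment | evidence) = 0.0023724 / 0.081026 ≈ 0.029.

0.029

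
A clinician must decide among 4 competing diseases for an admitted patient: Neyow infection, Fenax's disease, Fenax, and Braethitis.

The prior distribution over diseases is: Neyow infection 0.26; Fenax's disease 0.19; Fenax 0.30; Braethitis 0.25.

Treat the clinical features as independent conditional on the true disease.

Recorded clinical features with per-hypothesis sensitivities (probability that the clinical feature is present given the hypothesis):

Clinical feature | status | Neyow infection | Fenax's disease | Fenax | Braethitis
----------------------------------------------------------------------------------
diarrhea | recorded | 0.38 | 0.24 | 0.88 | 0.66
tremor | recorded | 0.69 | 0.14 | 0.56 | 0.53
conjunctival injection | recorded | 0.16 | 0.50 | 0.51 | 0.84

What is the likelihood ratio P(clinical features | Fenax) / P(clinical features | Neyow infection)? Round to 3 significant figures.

5.99

The Bayes factor is the ratio of the joint likelihoods of the clinical feature pattern under the two hypotheses.
  Fenax: 0.88 × 0.56 × 0.51 = 0.25133
  Neyow infection: 0.38 × 0.69 × 0.16 = 0.041952
Bayes factor = 0.25133 / 0.041952 ≈ 5.99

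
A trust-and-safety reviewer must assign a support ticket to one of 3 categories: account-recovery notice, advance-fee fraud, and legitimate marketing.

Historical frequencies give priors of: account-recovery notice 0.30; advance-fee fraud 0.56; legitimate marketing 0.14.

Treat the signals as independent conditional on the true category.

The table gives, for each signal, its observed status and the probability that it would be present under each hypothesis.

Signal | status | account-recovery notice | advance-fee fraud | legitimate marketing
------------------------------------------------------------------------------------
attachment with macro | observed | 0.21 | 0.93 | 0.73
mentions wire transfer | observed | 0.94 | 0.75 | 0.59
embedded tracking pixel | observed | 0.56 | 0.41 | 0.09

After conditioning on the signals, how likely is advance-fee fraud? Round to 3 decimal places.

Multiply each prior by the joint likelihood of the signal pattern:
  account-recovery notice: 0.30 × 0.21 × 0.94 × 0.56 = 0.033163
  advance-fee fraud: 0.56 × 0.93 × 0.75 × 0.41 = 0.16015
  legitimate marketing: 0.14 × 0.73 × 0.59 × 0.09 = 0.0054268
The unnormalized weights sum to 0.19874.
P(advance-fee fraud | evidence) = 0.16015 / 0.19874 ≈ 0.806.

0.806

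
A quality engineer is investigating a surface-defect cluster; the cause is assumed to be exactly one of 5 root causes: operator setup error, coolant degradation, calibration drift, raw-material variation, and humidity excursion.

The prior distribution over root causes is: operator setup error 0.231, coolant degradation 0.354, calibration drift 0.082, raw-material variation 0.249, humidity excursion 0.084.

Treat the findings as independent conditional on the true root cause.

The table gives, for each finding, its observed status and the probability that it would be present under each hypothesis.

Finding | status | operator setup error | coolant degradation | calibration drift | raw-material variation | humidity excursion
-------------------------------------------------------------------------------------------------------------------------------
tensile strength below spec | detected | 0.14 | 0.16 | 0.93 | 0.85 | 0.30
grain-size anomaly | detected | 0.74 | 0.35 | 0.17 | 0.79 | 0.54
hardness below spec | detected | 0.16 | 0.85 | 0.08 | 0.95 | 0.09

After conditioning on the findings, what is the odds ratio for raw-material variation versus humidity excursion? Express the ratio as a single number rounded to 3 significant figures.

Unnormalized posterior weight (prior times the finding likelihoods) for each of the two hypotheses:
  raw-material variation: 0.249 × 0.85 × 0.79 × 0.95 = 0.15884
  humidity excursion: 0.084 × 0.30 × 0.54 × 0.09 = 0.0012247
Posterior odds = 0.15884 / 0.0012247 ≈ 130.

130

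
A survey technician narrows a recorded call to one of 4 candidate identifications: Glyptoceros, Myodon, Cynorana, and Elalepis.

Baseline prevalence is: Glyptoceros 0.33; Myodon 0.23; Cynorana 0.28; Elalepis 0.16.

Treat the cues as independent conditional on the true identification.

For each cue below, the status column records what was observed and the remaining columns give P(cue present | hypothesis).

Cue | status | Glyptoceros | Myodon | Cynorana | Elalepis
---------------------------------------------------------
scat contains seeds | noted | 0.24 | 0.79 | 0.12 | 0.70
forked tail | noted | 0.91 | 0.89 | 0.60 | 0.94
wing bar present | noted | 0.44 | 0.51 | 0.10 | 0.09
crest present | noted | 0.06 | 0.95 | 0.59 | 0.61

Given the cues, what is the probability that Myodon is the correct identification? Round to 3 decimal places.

0.898

By Bayes' rule with conditional independence, the unnormalized weight for each hypothesis is prior × ∏ likelihoods:
  Glyptoceros: 0.33 × 0.24 × 0.91 × 0.44 × 0.06 = 0.0019027
  Myodon: 0.23 × 0.79 × 0.89 × 0.51 × 0.95 = 0.07835
  Cynorana: 0.28 × 0.12 × 0.60 × 0.10 × 0.59 = 0.0011894
  Elalepis: 0.16 × 0.70 × 0.94 × 0.09 × 0.61 = 0.0057799
Marginal likelihood of the evidence = 0.087222.
P(Myodon | evidence) = 0.07835 / 0.087222 ≈ 0.898.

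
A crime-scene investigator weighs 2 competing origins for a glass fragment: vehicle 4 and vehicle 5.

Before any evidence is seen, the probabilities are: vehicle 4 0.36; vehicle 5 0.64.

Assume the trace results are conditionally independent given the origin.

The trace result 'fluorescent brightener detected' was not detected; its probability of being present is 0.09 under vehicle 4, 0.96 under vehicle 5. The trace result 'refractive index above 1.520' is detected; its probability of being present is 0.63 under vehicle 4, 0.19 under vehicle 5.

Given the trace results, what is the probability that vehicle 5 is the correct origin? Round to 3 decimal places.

For each hypothesis, the unnormalized posterior weight is prior × product of the trace result likelihoods (using 1 − P(present | H) for each absent trace result):
  vehicle 4: 0.36 × (1 − 0.09) × 0.63 = 0.20639
  vehicle 5: 0.64 × (1 − 0.96) × 0.19 = 0.004864
Normalizing constant Z = 0.20639 + 0.004864 = 0.21125.
P(vehicle 5 | evidence) = 0.004864 / 0.21125 ≈ 0.023.

0.023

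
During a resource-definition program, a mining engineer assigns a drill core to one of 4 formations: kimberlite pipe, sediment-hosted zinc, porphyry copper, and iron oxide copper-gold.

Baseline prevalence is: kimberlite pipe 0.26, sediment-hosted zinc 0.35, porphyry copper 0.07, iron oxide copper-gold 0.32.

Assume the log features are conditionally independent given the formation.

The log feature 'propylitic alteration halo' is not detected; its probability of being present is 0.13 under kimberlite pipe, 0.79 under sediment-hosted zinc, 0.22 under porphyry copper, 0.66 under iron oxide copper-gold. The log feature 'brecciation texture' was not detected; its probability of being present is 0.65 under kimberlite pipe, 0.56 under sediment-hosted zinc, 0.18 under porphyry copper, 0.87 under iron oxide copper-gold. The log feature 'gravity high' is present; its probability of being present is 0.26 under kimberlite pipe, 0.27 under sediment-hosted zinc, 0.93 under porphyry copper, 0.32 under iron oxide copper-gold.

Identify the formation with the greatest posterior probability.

porphyry copper

By Bayes' rule with conditional independence, the unnormalized weight for each hypothesis is prior × ∏ likelihoods (using 1 − P(present | H) for each absent log feature):
  kimberlite pipe: 0.26 × (1 − 0.13) × (1 − 0.65) × 0.26 = 0.020584
  sediment-hosted zinc: 0.35 × (1 − 0.79) × (1 − 0.56) × 0.27 = 0.0087318
  porphyry copper: 0.07 × (1 − 0.22) × (1 − 0.18) × 0.93 = 0.041638
  iron oxide copper-gold: 0.32 × (1 − 0.66) × (1 − 0.87) × 0.32 = 0.0045261
Marginal likelihood of the evidence = 0.07548.
P(kimberlite pipe | evidence) ≈ 0.020584 / 0.07548 ≈ 0.273
P(sediment-hosted zinc | evidence) ≈ 0.0087318 / 0.07548 ≈ 0.116
P(porphyry copper | evidence) ≈ 0.041638 / 0.07548 ≈ 0.552
P(iron oxide copper-gold | evidence) ≈ 0.0045261 / 0.07548 ≈ 0.060
The largest is 0.552, so porphyry copper is most probable.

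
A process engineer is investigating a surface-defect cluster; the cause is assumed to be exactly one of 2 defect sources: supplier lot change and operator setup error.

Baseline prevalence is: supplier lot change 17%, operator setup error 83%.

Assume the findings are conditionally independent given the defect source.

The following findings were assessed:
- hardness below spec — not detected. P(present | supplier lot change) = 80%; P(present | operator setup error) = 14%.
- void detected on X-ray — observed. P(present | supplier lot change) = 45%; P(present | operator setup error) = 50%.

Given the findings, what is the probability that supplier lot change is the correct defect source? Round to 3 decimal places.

By Bayes' rule with conditional independence, the unnormalized weight for each hypothesis is prior × ∏ likelihoods (using 1 − P(present | H) for each absent finding):
  supplier lot change: 0.17 × (1 − 0.80) × 0.45 = 0.0153
  operator setup error: 0.83 × (1 − 0.14) × 0.50 = 0.3569
The unnormalized weights sum to 0.3722.
P(supplier lot change | evidence) = 0.0153 / 0.3722 ≈ 0.041.

0.041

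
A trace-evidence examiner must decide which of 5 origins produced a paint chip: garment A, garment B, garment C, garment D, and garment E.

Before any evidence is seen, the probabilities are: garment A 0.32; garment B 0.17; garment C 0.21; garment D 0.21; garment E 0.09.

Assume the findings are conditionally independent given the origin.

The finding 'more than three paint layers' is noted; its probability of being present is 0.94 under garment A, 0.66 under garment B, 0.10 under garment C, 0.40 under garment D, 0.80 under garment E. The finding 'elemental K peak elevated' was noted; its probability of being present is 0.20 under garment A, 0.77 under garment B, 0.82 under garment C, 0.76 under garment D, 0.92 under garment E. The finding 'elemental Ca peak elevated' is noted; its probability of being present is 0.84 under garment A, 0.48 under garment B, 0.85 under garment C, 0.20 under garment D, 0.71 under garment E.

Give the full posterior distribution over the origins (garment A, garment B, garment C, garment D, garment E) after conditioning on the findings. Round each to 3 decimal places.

0.304, 0.249, 0.088, 0.077, 0.283

By Bayes' rule with conditional independence, the unnormalized weight for each hypothesis is prior × ∏ likelihoods:
  garment A: 0.32 × 0.94 × 0.20 × 0.84 = 0.050534
  garment B: 0.17 × 0.66 × 0.77 × 0.48 = 0.041469
  garment C: 0.21 × 0.10 × 0.82 × 0.85 = 0.014637
  garment D: 0.21 × 0.40 × 0.76 × 0.20 = 0.012768
  garment E: 0.09 × 0.80 × 0.92 × 0.71 = 0.04703
Normalizing constant Z = 0.050534 + 0.041469 + 0.014637 + 0.012768 + 0.04703 = 0.16644.
P(garment A | evidence) = 0.050534 / 0.16644 ≈ 0.304
P(garment B | evidence) = 0.041469 / 0.16644 ≈ 0.249
P(garment C | evidence) = 0.014637 / 0.16644 ≈ 0.088
P(garment D | evidence) = 0.012768 / 0.16644 ≈ 0.077
P(garment E | evidence) = 0.04703 / 0.16644 ≈ 0.283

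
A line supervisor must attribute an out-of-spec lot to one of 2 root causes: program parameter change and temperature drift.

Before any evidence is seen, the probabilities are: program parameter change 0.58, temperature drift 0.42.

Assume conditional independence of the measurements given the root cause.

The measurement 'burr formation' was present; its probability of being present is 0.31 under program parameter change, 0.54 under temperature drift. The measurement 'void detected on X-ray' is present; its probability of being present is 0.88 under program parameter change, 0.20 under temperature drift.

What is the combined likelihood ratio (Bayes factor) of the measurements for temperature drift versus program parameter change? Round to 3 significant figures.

0.396

Joint likelihood of the measurement pattern under each hypothesis:
  temperature drift: 0.54 × 0.20 = 0.108
  program parameter change: 0.31 × 0.88 = 0.2728
Bayes factor = 0.108 / 0.2728 ≈ 0.396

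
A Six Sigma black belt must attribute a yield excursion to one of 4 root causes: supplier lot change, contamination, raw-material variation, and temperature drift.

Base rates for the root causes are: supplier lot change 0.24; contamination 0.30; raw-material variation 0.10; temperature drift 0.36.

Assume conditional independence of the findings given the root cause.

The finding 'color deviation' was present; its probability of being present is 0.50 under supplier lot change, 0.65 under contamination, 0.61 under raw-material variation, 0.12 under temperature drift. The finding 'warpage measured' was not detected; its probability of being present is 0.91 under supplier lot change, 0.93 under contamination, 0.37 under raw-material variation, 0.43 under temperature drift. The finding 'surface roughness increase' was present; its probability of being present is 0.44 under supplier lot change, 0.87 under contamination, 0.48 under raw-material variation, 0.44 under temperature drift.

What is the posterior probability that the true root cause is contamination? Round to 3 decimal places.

By Bayes' rule with conditional independence, the unnormalized weight for each hypothesis is prior × ∏ likelihoods (using 1 − P(present | H) for each absent finding):
  supplier lot change: 0.24 × 0.50 × (1 − 0.91) × 0.44 = 0.004752
  contamination: 0.30 × 0.65 × (1 − 0.93) × 0.87 = 0.011875
  raw-material variation: 0.10 × 0.61 × (1 − 0.37) × 0.48 = 0.018446
  temperature drift: 0.36 × 0.12 × (1 − 0.43) × 0.44 = 0.010835
Marginal likelihood of the evidence = 0.045908.
P(contamination | evidence) = 0.011875 / 0.045908 ≈ 0.259.

0.259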